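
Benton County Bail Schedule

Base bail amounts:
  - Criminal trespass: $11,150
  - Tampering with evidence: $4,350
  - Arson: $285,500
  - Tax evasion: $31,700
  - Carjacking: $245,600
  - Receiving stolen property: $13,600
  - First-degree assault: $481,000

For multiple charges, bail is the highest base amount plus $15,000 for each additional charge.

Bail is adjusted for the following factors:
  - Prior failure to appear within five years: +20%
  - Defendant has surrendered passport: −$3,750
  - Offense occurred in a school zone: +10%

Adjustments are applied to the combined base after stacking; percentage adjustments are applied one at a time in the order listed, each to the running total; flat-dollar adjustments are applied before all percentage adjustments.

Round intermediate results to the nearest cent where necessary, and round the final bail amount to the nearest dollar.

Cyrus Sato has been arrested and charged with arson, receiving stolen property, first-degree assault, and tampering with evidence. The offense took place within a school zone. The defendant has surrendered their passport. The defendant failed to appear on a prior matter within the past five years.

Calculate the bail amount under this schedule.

$689,370

Base amounts from the schedule: arson $285,500; receiving stolen property $13,600; first-degree assault $481,000; tampering with evidence $4,350.
Stacking rule: highest base plus $15,000 per additional charge. Highest is first-degree assault at $481,000; 3 additional charges → +$45,000. Combined base = $526,000.
Defendant has surrendered passport (−$3,750 flat): $526,000 − $3,750 = $522,250.
Prior failure to appear within five years (+20%): $522,250 × 1.2 = $626,700.
Offense occurred in a school zone (+10%): $626,700 × 1.1 = $689,370.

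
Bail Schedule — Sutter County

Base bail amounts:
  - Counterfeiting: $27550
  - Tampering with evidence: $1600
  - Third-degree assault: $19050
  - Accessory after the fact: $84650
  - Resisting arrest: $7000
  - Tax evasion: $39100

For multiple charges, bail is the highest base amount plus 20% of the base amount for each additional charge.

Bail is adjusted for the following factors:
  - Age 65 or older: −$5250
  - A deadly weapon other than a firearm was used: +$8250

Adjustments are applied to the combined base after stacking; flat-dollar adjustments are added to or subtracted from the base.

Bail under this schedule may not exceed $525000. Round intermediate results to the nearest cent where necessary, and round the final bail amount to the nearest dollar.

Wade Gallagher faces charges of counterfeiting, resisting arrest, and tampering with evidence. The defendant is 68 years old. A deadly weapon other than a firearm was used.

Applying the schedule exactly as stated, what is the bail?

$32270

Base amounts from the schedule: counterfeiting $27550; resisting arrest $7000; tampering with evidence $1600.
Stacking rule: highest base plus 20% of each additional charge. Highest is counterfeiting at $27550. Additional: $7000 × 20% = $1400; $1600 × 20% = $320. Combined base = $27550 + $1720 = $29270.
Age 65 or older (−$5250 flat): $29270 − $5250 = $24020.
A deadly weapon other than a firearm was used (+$8250 flat): $24020 + $8250 = $32270.
$32270 is within the $525000 maximum.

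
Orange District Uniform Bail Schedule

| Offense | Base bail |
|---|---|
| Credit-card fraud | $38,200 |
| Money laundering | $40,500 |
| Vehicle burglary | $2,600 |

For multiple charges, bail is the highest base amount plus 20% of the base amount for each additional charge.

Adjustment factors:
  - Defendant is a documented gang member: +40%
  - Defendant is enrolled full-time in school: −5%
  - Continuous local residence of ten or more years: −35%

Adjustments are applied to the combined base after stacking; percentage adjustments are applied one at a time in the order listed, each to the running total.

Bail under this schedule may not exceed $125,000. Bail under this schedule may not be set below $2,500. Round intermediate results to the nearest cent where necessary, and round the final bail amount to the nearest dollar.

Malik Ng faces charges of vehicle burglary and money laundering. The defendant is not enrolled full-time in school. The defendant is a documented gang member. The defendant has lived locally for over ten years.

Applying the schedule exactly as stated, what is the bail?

Base amounts from the schedule: vehicle burglary $2,600; money laundering $40,500.
Stacking rule: highest base plus 20% of each additional charge. Highest is money laundering at $40,500. Additional: $2,600 × 20% = $520. Combined base = $40,500 + $520 = $41,020.
Defendant is a documented gang member (+40%): $41,020 × 1.4 = $57,428.
Continuous local residence of ten or more years (−35%): $57,428 × 0.65 = $37,328.20.
$37,328.20 is within the $125,000 maximum.
$37,328.20 is at or above the $2,500 minimum.
Rounded to the nearest dollar: $37,328.

$37,328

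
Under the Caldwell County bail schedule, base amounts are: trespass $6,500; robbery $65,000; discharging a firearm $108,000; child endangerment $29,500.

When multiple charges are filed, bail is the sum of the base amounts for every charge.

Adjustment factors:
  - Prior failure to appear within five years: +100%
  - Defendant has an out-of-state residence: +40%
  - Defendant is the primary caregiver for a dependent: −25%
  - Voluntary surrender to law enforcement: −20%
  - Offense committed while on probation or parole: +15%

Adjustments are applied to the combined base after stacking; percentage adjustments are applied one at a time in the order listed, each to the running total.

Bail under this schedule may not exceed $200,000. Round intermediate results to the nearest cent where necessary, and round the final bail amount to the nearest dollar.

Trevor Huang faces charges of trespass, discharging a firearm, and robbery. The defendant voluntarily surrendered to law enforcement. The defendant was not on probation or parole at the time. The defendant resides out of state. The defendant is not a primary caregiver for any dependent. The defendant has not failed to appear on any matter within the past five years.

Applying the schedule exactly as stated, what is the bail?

Base amounts from the schedule: trespass $6,500; discharging a firearm $108,000; robbery $65,000.
Stacking rule: sum of all bases. $6,500 + $108,000 + $65,000 = $179,500.
Defendant has an out-of-state residence (+40%): $179,500 × 1.4 = $251,300.
Voluntary surrender to law enforcement (−20%): $251,300 × 0.8 = $201,040.
Result $201,040 exceeds the maximum of $200,000; bail is capped at $200,000.

$200,000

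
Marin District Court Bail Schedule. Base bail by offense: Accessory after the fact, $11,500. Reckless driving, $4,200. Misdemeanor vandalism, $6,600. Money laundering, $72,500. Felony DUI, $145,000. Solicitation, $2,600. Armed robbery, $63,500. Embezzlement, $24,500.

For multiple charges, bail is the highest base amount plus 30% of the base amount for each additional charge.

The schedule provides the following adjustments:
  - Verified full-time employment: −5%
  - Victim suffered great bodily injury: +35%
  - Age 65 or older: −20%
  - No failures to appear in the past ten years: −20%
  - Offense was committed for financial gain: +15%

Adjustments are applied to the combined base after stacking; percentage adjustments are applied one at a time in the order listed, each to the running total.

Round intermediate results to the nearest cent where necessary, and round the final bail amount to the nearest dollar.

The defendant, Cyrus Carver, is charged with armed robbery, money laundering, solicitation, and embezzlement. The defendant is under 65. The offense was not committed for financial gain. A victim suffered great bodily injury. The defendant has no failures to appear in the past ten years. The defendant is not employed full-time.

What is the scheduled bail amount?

$107,654

Base amounts from the schedule: armed robbery $63,500; money laundering $72,500; solicitation $2,600; embezzlement $24,500.
Stacking rule: highest base plus 30% of each additional charge. Highest is money laundering at $72,500. Additional: $63,500 × 30% = $19,050; $2,600 × 30% = $780; $24,500 × 30% = $7,350. Combined base = $72,500 + $27,180 = $99,680.
Victim suffered great bodily injury (+35%): $99,680 × 1.35 = $134,568.
No failures to appear in the past ten years (−20%): $134,568 × 0.8 = $107,654.40.
Rounded to the nearest dollar: $107,654.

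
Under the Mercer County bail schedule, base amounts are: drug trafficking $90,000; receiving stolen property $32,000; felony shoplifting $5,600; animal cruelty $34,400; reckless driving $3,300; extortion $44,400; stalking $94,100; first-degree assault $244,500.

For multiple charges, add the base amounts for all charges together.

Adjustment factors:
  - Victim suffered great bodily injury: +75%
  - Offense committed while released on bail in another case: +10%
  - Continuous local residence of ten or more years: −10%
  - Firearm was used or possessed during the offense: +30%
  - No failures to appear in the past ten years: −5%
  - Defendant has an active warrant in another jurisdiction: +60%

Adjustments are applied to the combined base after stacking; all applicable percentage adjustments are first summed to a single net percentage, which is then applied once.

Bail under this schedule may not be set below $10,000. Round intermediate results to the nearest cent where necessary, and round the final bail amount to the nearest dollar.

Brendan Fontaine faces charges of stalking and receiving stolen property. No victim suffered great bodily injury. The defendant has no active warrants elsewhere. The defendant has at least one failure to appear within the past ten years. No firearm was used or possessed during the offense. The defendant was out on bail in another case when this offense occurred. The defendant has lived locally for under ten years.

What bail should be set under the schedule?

Base amounts from the schedule: stalking $94,100; receiving stolen property $32,000.
Stacking rule: sum of all bases. $94,100 + $32,000 = $126,100.
Offense committed while released on bail in another case (+10%): $126,100 × 1.1 = $138,710.
$138,710 is at or above the $10,000 minimum.

$138,710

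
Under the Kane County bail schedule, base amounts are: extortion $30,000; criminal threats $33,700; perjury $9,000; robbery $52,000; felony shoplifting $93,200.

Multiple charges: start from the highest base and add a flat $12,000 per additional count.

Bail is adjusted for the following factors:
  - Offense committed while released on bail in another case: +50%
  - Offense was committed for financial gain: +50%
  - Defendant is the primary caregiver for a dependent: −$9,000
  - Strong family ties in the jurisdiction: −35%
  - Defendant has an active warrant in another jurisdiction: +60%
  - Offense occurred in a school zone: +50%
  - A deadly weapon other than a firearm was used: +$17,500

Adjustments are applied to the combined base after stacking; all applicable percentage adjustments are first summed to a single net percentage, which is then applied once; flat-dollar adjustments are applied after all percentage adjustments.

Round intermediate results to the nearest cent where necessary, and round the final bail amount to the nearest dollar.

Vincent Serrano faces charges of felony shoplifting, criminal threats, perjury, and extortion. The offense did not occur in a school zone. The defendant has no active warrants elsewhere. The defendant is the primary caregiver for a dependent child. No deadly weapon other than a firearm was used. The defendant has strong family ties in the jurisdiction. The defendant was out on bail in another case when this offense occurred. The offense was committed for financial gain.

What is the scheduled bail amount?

Base amounts from the schedule: felony shoplifting $93,200; criminal threats $33,700; perjury $9,000; extortion $30,000.
Stacking rule: highest base plus $12,000 per additional charge. Highest is felony shoplifting at $93,200; 3 additional charges → +$36,000. Combined base = $129,200.
Net percentage adjustment: +50% +50% −35% = +65%. $129,200 × 1.65 = $213,180.
Defendant is the primary caregiver for a dependent (−$9,000 flat): $213,180 − $9,000 = $204,180.

$204,180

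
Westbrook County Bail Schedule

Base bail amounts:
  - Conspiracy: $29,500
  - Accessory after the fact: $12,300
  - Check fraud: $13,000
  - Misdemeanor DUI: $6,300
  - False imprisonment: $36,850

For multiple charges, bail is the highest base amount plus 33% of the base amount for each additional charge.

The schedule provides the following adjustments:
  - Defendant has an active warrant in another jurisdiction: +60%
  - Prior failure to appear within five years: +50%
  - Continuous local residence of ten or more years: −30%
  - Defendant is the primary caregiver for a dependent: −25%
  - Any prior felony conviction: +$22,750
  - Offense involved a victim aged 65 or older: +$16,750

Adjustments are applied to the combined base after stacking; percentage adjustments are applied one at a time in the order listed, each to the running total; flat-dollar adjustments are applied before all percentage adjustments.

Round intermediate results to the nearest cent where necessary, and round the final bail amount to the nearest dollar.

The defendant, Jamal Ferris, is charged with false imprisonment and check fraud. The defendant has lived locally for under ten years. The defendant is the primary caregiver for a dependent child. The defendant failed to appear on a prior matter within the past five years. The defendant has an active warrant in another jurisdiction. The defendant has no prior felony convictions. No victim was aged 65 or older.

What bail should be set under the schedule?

$74,052

Base amounts from the schedule: false imprisonment $36,850; check fraud $13,000.
Stacking rule: highest base plus 33% of each additional charge. Highest is false imprisonment at $36,850. Additional: $13,000 × 33% = $4,290. Combined base = $36,850 + $4,290 = $41,140.
Defendant has an active warrant in another jurisdiction (+60%): $41,140 × 1.6 = $65,824.
Prior failure to appear within five years (+50%): $65,824 × 1.5 = $98,736.
Defendant is the primary caregiver for a dependent (−25%): $98,736 × 0.75 = $74,052.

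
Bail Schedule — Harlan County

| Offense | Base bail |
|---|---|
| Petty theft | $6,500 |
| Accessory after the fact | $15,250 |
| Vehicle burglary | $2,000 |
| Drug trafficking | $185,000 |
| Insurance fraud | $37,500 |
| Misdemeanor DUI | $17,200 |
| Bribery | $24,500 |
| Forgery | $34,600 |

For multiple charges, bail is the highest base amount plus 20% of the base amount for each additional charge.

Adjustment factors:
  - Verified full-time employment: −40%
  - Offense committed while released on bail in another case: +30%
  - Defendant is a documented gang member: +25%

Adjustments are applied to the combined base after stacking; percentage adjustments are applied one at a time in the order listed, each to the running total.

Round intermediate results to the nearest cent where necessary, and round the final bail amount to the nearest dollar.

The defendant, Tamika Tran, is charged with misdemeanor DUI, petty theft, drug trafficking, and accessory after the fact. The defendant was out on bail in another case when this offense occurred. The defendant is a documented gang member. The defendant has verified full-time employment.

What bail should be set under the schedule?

Base amounts from the schedule: misdemeanor DUI $17,200; petty theft $6,500; drug trafficking $185,000; accessory after the fact $15,250.
Stacking rule: highest base plus 20% of each additional charge. Highest is drug trafficking at $185,000. Additional: $17,200 × 20% = $3,440; $6,500 × 20% = $1,300; $15,250 × 20% = $3,050. Combined base = $185,000 + $7,790 = $192,790.
Verified full-time employment (−40%): $192,790 × 0.6 = $115,674.
Offense committed while released on bail in another case (+30%): $115,674 × 1.3 = $150,376.20.
Defendant is a documented gang member (+25%): $150,376.20 × 1.25 = $187,970.25.
Rounded to the nearest dollar: $187,970.

$187,970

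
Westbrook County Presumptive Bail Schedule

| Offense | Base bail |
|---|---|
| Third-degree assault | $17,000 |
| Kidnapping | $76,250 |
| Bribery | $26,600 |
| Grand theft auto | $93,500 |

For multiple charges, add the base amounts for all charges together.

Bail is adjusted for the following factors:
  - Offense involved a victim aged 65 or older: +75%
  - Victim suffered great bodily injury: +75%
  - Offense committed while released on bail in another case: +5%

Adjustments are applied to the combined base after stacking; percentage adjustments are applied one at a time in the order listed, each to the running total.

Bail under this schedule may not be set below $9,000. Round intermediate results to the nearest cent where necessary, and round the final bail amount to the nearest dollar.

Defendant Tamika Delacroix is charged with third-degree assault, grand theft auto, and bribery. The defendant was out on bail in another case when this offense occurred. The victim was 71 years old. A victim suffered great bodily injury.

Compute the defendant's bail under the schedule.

Base amounts from the schedule: third-degree assault $17,000; grand theft auto $93,500; bribery $26,600.
Stacking rule: sum of all bases. $17,000 + $93,500 + $26,600 = $137,100.
Offense involved a victim aged 65 or older (+75%): $137,100 × 1.75 = $239,925.
Victim suffered great bodily injury (+75%): $239,925 × 1.75 = $419,868.75.
Offense committed while released on bail in another case (+5%): $419,868.75 × 1.05 = $440,862.19.
$440,862.19 is at or above the $9,000 minimum.
Rounded to the nearest dollar: $440,862.

$440,862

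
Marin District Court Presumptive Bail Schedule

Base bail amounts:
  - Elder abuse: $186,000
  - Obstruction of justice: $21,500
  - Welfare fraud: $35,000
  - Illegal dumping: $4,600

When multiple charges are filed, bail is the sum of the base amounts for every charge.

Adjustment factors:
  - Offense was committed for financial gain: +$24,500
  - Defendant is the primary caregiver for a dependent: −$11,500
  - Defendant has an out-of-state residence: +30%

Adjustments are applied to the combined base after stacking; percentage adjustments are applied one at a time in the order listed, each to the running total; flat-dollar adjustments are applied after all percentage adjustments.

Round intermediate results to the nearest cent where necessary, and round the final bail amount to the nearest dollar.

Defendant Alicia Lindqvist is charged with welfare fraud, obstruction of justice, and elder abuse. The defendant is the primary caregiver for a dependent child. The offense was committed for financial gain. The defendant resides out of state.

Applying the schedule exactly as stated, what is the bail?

Base amounts from the schedule: welfare fraud $35,000; obstruction of justice $21,500; elder abuse $186,000.
Stacking rule: sum of all bases. $35,000 + $21,500 + $186,000 = $242,500.
Defendant has an out-of-state residence (+30%): $242,500 × 1.3 = $315,250.
Offense was committed for financial gain (+$24,500 flat): $315,250 + $24,500 = $339,750.
Defendant is the primary caregiver for a dependent (−$11,500 flat): $339,750 − $11,500 = $328,250.

$328,250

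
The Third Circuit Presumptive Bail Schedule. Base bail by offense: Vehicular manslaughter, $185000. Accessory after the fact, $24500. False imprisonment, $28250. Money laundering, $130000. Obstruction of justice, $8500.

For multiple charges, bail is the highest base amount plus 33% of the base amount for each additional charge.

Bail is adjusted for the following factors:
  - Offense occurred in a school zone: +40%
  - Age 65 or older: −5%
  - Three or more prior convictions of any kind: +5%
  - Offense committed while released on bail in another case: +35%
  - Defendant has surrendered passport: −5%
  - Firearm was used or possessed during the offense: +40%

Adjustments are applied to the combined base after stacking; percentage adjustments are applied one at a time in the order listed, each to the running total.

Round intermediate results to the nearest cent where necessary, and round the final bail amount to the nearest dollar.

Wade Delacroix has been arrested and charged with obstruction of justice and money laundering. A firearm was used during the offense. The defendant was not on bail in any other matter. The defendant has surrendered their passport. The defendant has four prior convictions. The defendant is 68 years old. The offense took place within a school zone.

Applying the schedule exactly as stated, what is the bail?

$246665

Base amounts from the schedule: obstruction of justice $8500; money laundering $130000.
Stacking rule: highest base plus 33% of each additional charge. Highest is money laundering at $130000. Additional: $8500 × 33% = $2805. Combined base = $130000 + $2805 = $132805.
Offense occurred in a school zone (+40%): $132805 × 1.4 = $185927.
Age 65 or older (−5%): $185927 × 0.95 = $176630.65.
Three or more prior convictions of any kind (+5%): $176630.65 × 1.05 = $185462.18.
Defendant has surrendered passport (−5%): $185462.18 × 0.95 = $176189.07.
Firearm was used or possessed during the offense (+40%): $176189.07 × 1.4 = $246664.70.
Rounded to the nearest dollar: $246665.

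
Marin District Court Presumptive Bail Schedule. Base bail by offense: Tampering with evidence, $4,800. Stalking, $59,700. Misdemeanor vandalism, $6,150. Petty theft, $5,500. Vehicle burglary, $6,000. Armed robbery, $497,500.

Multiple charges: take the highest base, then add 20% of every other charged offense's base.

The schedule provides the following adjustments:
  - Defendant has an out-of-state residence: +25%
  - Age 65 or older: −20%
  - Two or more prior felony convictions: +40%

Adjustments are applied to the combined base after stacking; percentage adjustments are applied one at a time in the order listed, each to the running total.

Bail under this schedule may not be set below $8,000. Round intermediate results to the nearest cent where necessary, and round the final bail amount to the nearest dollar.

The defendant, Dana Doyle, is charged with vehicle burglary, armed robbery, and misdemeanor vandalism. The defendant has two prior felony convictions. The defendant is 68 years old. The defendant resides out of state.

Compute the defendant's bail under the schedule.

Base amounts from the schedule: vehicle burglary $6,000; armed robbery $497,500; misdemeanor vandalism $6,150.
Stacking rule: highest base plus 20% of each additional charge. Highest is armed robbery at $497,500. Additional: $6,000 × 20% = $1,200; $6,150 × 20% = $1,230. Combined base = $497,500 + $2,430 = $499,930.
Defendant has an out-of-state residence (+25%): $499,930 × 1.25 = $624,912.50.
Age 65 or older (−20%): $624,912.50 × 0.8 = $499,930.
Two or more prior felony convictions (+40%): $499,930 × 1.4 = $699,902.
$699,902 is at or above the $8,000 minimum.

$699,902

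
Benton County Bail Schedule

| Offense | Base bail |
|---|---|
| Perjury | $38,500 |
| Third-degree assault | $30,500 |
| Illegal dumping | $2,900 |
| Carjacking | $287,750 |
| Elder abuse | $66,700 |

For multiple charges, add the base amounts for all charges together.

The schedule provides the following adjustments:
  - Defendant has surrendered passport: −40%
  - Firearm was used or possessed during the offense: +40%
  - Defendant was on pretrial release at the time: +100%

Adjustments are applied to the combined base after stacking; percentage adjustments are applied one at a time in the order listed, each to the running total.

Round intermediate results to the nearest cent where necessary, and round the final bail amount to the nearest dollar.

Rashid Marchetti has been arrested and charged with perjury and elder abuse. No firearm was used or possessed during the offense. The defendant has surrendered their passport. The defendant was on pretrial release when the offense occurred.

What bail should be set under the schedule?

$126,240

Base amounts from the schedule: perjury $38,500; elder abuse $66,700.
Stacking rule: sum of all bases. $38,500 + $66,700 = $105,200.
Defendant has surrendered passport (−40%): $105,200 × 0.6 = $63,120.
Defendant was on pretrial release at the time (+100%): $63,120 × 2 = $126,240.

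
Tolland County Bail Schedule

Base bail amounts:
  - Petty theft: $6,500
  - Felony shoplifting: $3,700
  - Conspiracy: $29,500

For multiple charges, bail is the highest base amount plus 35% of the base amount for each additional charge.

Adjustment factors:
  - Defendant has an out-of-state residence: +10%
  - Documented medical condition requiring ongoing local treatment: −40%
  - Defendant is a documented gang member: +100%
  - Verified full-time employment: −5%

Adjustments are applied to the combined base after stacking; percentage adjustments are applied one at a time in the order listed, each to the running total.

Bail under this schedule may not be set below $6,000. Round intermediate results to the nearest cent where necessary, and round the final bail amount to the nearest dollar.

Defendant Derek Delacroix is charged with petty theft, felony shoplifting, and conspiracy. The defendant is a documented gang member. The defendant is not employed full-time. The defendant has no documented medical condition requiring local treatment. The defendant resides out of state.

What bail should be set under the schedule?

Base amounts from the schedule: petty theft $6,500; felony shoplifting $3,700; conspiracy $29,500.
Stacking rule: highest base plus 35% of each additional charge. Highest is conspiracy at $29,500. Additional: $6,500 × 35% = $2,275; $3,700 × 35% = $1,295. Combined base = $29,500 + $3,570 = $33,070.
Defendant has an out-of-state residence (+10%): $33,070 × 1.1 = $36,377.
Defendant is a documented gang member (+100%): $36,377 × 2 = $72,754.
$72,754 is at or above the $6,000 minimum.

$72,754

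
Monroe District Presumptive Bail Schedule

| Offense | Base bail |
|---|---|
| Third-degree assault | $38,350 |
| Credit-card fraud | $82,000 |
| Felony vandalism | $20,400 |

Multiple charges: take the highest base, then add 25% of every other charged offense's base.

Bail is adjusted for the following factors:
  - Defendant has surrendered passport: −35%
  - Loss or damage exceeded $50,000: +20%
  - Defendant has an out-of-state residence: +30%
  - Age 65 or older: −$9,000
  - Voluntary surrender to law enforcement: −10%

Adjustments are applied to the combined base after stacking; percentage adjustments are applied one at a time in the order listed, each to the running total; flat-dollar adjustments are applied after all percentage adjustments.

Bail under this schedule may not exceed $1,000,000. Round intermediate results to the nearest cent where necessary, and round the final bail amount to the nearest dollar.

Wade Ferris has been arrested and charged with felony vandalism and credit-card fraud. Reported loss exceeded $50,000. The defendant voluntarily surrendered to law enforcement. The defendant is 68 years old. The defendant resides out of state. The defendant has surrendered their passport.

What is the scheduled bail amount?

Base amounts from the schedule: felony vandalism $20,400; credit-card fraud $82,000.
Stacking rule: highest base plus 25% of each additional charge. Highest is credit-card fraud at $82,000. Additional: $20,400 × 25% = $5,100. Combined base = $82,000 + $5,100 = $87,100.
Defendant has surrendered passport (−35%): $87,100 × 0.65 = $56,615.
Loss or damage exceeded $50,000 (+20%): $56,615 × 1.2 = $67,938.
Defendant has an out-of-state residence (+30%): $67,938 × 1.3 = $88,319.40.
Voluntary surrender to law enforcement (−10%): $88,319.40 × 0.9 = $79,487.46.
Age 65 or older (−$9,000 flat): $79,487.46 − $9,000 = $70,487.46.
$70,487.46 is within the $1,000,000 maximum.
Rounded to the nearest dollar: $70,487.

$70,487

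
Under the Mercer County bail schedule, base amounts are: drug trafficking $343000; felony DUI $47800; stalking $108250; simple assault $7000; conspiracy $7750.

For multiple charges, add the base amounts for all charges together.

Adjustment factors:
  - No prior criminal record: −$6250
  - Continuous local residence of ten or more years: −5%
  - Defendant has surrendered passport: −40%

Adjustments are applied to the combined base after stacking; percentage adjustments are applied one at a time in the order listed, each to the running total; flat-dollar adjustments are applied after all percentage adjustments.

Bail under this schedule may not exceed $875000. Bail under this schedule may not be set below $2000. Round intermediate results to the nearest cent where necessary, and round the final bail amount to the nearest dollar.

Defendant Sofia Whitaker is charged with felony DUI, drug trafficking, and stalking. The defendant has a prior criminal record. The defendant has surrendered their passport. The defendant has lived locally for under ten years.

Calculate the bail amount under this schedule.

$299430

Base amounts from the schedule: felony DUI $47800; drug trafficking $343000; stalking $108250.
Stacking rule: sum of all bases. $47800 + $343000 + $108250 = $499050.
Defendant has surrendered passport (−40%): $499050 × 0.6 = $299430.
$299430 is within the $875000 maximum.
$299430 is at or above the $2000 minimum.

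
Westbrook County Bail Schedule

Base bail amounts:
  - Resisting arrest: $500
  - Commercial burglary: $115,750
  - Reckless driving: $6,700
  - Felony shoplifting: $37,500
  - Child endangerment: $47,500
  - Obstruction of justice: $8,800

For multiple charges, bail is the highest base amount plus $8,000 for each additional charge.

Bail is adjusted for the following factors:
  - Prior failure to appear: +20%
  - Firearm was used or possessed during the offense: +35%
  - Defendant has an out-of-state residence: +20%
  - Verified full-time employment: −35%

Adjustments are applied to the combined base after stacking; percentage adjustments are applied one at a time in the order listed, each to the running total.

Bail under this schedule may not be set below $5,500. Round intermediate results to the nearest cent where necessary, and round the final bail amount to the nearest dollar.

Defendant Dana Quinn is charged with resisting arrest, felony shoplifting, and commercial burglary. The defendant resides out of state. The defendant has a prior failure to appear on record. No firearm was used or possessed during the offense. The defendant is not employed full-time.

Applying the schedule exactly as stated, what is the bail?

$189,720

Base amounts from the schedule: resisting arrest $500; felony shoplifting $37,500; commercial burglary $115,750.
Stacking rule: highest base plus $8,000 per additional charge. Highest is commercial burglary at $115,750; 2 additional charges → +$16,000. Combined base = $131,750.
Prior failure to appear (+20%): $131,750 × 1.2 = $158,100.
Defendant has an out-of-state residence (+20%): $158,100 × 1.2 = $189,720.
$189,720 is at or above the $5,500 minimum.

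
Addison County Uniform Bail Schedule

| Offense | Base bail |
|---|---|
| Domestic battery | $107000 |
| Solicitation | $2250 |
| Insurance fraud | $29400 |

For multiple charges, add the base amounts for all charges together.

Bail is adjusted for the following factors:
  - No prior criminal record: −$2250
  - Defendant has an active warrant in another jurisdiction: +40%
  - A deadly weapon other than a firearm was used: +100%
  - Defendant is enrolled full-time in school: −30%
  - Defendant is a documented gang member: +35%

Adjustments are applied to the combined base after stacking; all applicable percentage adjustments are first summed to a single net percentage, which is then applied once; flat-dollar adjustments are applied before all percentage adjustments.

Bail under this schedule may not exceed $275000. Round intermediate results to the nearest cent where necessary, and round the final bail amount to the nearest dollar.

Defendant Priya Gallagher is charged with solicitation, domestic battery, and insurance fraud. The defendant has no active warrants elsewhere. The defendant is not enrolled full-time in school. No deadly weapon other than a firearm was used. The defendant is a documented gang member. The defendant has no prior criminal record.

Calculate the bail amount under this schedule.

Base amounts from the schedule: solicitation $2250; domestic battery $107000; insurance fraud $29400.
Stacking rule: sum of all bases. $2250 + $107000 + $29400 = $138650.
No prior criminal record (−$2250 flat): $138650 − $2250 = $136400.
Defendant is a documented gang member (+35%): $136400 × 1.35 = $184140.
$184140 is within the $275000 maximum.

$184140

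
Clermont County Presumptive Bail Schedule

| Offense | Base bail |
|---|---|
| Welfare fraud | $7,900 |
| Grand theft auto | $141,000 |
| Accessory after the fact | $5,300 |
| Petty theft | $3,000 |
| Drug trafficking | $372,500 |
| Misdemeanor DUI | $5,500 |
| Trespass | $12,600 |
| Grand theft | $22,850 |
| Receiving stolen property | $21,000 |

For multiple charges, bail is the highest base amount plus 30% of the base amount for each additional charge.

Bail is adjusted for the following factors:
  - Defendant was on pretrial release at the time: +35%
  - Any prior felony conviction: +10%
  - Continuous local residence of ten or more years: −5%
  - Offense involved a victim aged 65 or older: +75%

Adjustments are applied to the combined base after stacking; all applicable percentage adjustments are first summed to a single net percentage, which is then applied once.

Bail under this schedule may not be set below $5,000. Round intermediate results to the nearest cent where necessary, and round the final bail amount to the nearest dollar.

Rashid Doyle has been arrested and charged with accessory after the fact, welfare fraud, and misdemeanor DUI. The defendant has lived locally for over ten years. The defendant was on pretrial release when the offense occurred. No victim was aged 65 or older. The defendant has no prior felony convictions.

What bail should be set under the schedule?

$14,482

Base amounts from the schedule: accessory after the fact $5,300; welfare fraud $7,900; misdemeanor DUI $5,500.
Stacking rule: highest base plus 30% of each additional charge. Highest is welfare fraud at $7,900. Additional: $5,300 × 30% = $1,590; $5,500 × 30% = $1,650. Combined base = $7,900 + $3,240 = $11,140.
Net percentage adjustment: +35% −5% = +30%. $11,140 × 1.3 = $14,482.
$14,482 is at or above the $5,000 minimum.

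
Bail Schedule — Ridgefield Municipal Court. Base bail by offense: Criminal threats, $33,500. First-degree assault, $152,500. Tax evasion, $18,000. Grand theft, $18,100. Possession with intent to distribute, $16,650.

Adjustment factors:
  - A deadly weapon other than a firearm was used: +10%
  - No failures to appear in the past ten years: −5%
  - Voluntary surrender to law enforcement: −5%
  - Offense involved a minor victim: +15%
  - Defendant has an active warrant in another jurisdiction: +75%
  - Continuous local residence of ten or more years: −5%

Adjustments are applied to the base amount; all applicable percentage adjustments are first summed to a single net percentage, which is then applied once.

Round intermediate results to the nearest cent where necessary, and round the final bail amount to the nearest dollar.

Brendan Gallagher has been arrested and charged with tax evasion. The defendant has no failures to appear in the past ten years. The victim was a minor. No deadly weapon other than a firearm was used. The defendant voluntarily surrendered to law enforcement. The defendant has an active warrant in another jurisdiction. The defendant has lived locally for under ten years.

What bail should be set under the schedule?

Base amounts from the schedule: tax evasion $18,000.
Single charge. Combined base = $18,000.
Net percentage adjustment: −5% −5% +15% +75% = +80%. $18,000 × 1.8 = $32,400.

$32,400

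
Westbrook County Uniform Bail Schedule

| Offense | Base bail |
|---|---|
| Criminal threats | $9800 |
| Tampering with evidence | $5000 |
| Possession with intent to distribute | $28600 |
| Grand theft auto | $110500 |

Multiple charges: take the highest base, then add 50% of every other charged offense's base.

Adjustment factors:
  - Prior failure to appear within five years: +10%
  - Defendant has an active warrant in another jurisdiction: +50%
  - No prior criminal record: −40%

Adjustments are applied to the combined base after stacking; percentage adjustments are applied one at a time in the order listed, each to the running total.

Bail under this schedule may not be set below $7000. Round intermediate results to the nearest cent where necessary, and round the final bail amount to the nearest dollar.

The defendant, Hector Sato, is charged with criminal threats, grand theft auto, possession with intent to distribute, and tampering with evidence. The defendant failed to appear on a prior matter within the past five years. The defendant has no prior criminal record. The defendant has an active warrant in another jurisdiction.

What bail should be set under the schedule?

Base amounts from the schedule: criminal threats $9800; grand theft auto $110500; possession with intent to distribute $28600; tampering with evidence $5000.
Stacking rule: highest base plus 50% of each additional charge. Highest is grand theft auto at $110500. Additional: $9800 × 50% = $4900; $28600 × 50% = $14300; $5000 × 50% = $2500. Combined base = $110500 + $21700 = $132200.
Prior failure to appear within five years (+10%): $132200 × 1.1 = $145420.
Defendant has an active warrant in another jurisdiction (+50%): $145420 × 1.5 = $218130.
No prior criminal record (−40%): $218130 × 0.6 = $130878.
$130878 is at or above the $7000 minimum.

$130878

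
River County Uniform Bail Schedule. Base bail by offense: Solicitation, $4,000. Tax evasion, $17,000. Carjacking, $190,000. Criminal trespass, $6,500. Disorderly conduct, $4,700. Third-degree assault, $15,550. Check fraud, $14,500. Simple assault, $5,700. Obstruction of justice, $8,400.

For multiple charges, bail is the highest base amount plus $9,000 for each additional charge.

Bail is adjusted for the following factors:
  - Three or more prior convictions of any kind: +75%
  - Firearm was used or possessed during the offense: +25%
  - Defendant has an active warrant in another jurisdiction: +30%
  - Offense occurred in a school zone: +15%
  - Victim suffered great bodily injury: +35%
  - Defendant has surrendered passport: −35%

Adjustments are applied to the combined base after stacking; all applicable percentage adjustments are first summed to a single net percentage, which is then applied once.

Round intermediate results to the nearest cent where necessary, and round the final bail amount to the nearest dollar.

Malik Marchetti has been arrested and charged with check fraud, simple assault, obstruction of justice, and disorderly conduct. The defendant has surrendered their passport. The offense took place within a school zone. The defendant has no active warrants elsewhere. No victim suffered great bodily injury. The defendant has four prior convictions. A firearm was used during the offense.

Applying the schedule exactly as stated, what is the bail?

$74,700

Base amounts from the schedule: check fraud $14,500; simple assault $5,700; obstruction of justice $8,400; disorderly conduct $4,700.
Stacking rule: highest base plus $9,000 per additional charge. Highest is check fraud at $14,500; 3 additional charges → +$27,000. Combined base = $41,500.
Net percentage adjustment: +75% +25% +15% −35% = +80%. $41,500 × 1.8 = $74,700.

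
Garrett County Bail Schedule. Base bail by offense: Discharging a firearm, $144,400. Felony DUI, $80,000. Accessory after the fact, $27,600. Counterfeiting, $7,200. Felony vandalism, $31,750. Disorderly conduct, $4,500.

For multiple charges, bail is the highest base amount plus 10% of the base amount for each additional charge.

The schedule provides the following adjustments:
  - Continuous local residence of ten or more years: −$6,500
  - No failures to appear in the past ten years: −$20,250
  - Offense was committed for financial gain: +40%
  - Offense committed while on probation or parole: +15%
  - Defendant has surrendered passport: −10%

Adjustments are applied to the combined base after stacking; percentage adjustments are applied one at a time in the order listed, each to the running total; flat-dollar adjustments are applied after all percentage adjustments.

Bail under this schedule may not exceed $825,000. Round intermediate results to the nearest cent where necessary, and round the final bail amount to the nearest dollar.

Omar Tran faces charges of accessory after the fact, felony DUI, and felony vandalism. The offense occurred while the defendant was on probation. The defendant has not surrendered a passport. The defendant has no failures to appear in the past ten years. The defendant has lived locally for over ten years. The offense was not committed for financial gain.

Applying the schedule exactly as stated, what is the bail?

Base amounts from the schedule: accessory after the fact $27,600; felony DUI $80,000; felony vandalism $31,750.
Stacking rule: highest base plus 10% of each additional charge. Highest is felony DUI at $80,000. Additional: $27,600 × 10% = $2,760; $31,750 × 10% = $3,175. Combined base = $80,000 + $5,935 = $85,935.
Offense committed while on probation or parole (+15%): $85,935 × 1.15 = $98,825.25.
Continuous local residence of ten or more years (−$6,500 flat): $98,825.25 − $6,500 = $92,325.25.
No failures to appear in the past ten years (−$20,250 flat): $92,325.25 − $20,250 = $72,075.25.
$72,075.25 is within the $825,000 maximum.
Rounded to the nearest dollar: $72,075.

$72,075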